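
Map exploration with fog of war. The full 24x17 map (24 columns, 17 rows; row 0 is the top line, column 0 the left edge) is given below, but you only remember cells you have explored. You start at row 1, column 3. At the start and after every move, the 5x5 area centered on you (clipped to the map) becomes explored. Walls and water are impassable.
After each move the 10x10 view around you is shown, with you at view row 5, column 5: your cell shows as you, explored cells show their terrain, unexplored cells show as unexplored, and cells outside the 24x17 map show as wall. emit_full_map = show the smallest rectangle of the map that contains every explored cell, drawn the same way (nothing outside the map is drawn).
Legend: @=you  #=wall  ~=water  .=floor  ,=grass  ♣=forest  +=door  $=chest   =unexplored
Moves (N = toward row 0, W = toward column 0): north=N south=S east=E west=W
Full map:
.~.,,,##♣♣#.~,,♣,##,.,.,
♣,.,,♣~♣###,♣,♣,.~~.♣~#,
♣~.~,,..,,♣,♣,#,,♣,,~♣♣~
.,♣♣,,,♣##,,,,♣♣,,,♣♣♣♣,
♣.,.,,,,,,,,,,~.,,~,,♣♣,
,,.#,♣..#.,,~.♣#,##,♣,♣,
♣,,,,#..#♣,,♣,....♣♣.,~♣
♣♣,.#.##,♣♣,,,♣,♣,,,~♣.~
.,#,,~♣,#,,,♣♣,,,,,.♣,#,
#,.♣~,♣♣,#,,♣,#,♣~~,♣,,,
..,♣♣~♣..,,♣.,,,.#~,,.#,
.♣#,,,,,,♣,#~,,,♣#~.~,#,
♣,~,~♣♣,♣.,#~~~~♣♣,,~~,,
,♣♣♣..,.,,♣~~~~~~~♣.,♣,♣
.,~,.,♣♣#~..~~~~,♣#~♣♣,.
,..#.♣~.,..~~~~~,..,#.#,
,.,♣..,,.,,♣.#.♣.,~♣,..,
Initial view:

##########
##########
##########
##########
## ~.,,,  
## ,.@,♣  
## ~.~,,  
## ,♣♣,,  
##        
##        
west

##########
##########
##########
##########
###.~.,,, 
###♣,@,,♣ 
###♣~.~,, 
###.,♣♣,, 
###       
###       

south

##########
##########
##########
###.~.,,, 
###♣,.,,♣ 
###♣~@~,, 
###.,♣♣,, 
###♣.,.,  
###       
###       

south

##########
##########
###.~.,,, 
###♣,.,,♣ 
###♣~.~,, 
###.,@♣,, 
###♣.,.,  
###,,.#,  
###       
###       

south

##########
###.~.,,, 
###♣,.,,♣ 
###♣~.~,, 
###.,♣♣,, 
###♣.@.,  
###,,.#,  
###♣,,,,  
###       
###       

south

###.~.,,, 
###♣,.,,♣ 
###♣~.~,, 
###.,♣♣,, 
###♣.,.,  
###,,@#,  
###♣,,,,  
###♣♣,.#  
###       
###       

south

###♣,.,,♣ 
###♣~.~,, 
###.,♣♣,, 
###♣.,.,  
###,,.#,  
###♣,@,,  
###♣♣,.#  
###.,#,,  
###       
###       

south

###♣~.~,, 
###.,♣♣,, 
###♣.,.,  
###,,.#,  
###♣,,,,  
###♣♣@.#  
###.,#,,  
####,.♣~  
###       
###       

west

####♣~.~,,
####.,♣♣,,
####♣.,., 
####,,.#, 
####♣,,,, 
####♣@,.# 
####.,#,, 
#####,.♣~ 
####      
####      

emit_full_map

.~.,,,
♣,.,,♣
♣~.~,,
.,♣♣,,
♣.,., 
,,.#, 
♣,,,, 
♣@,.# 
.,#,, 
#,.♣~ 

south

####.,♣♣,,
####♣.,., 
####,,.#, 
####♣,,,, 
####♣♣,.# 
####.@#,, 
#####,.♣~ 
####..,♣  
####      
####      

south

####♣.,., 
####,,.#, 
####♣,,,, 
####♣♣,.# 
####.,#,, 
#####@.♣~ 
####..,♣  
####.♣#,  
####      
####      

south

####,,.#, 
####♣,,,, 
####♣♣,.# 
####.,#,, 
#####,.♣~ 
####.@,♣  
####.♣#,  
####♣,~,  
####      
####      

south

####♣,,,, 
####♣♣,.# 
####.,#,, 
#####,.♣~ 
####..,♣  
####.@#,  
####♣,~,  
####,♣♣♣  
####      
####      

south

####♣♣,.# 
####.,#,, 
#####,.♣~ 
####..,♣  
####.♣#,  
####♣@~,  
####,♣♣♣  
####.,~,  
####      
####      

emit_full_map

.~.,,,
♣,.,,♣
♣~.~,,
.,♣♣,,
♣.,., 
,,.#, 
♣,,,, 
♣♣,.# 
.,#,, 
#,.♣~ 
..,♣  
.♣#,  
♣@~,  
,♣♣♣  
.,~,  

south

####.,#,, 
#####,.♣~ 
####..,♣  
####.♣#,  
####♣,~,  
####,@♣♣  
####.,~,  
####,..#  
####      
##########

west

#####.,#,,
######,.♣~
#####..,♣ 
#####.♣#, 
#####♣,~, 
#####@♣♣♣ 
#####.,~, 
#####,..# 
#####     
##########

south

######,.♣~
#####..,♣ 
#####.♣#, 
#####♣,~, 
#####,♣♣♣ 
#####@,~, 
#####,..# 
#####,.,  
##########
##########

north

#####.,#,,
######,.♣~
#####..,♣ 
#####.♣#, 
#####♣,~, 
#####@♣♣♣ 
#####.,~, 
#####,..# 
#####,.,  
##########

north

#####♣♣,.#
#####.,#,,
######,.♣~
#####..,♣ 
#####.♣#, 
#####@,~, 
#####,♣♣♣ 
#####.,~, 
#####,..# 
#####,.,  

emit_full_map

.~.,,,
♣,.,,♣
♣~.~,,
.,♣♣,,
♣.,., 
,,.#, 
♣,,,, 
♣♣,.# 
.,#,, 
#,.♣~ 
..,♣  
.♣#,  
@,~,  
,♣♣♣  
.,~,  
,..#  
,.,   

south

#####.,#,,
######,.♣~
#####..,♣ 
#####.♣#, 
#####♣,~, 
#####@♣♣♣ 
#####.,~, 
#####,..# 
#####,.,  
##########

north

#####♣♣,.#
#####.,#,,
######,.♣~
#####..,♣ 
#####.♣#, 
#####@,~, 
#####,♣♣♣ 
#####.,~, 
#####,..# 
#####,.,  

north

#####♣,,,,
#####♣♣,.#
#####.,#,,
######,.♣~
#####..,♣ 
#####@♣#, 
#####♣,~, 
#####,♣♣♣ 
#####.,~, 
#####,..# 

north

#####,,.#,
#####♣,,,,
#####♣♣,.#
#####.,#,,
######,.♣~
#####@.,♣ 
#####.♣#, 
#####♣,~, 
#####,♣♣♣ 
#####.,~, 

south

#####♣,,,,
#####♣♣,.#
#####.,#,,
######,.♣~
#####..,♣ 
#####@♣#, 
#####♣,~, 
#####,♣♣♣ 
#####.,~, 
#####,..# 

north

#####,,.#,
#####♣,,,,
#####♣♣,.#
#####.,#,,
######,.♣~
#####@.,♣ 
#####.♣#, 
#####♣,~, 
#####,♣♣♣ 
#####.,~, 

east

####,,.#, 
####♣,,,, 
####♣♣,.# 
####.,#,, 
#####,.♣~ 
####.@,♣  
####.♣#,  
####♣,~,  
####,♣♣♣  
####.,~,  

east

###,,.#,  
###♣,,,,  
###♣♣,.#  
###.,#,,  
####,.♣~  
###..@♣♣  
###.♣#,,  
###♣,~,~  
###,♣♣♣   
###.,~,   

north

###♣.,.,  
###,,.#,  
###♣,,,,  
###♣♣,.#  
###.,#,,  
####,@♣~  
###..,♣♣  
###.♣#,,  
###♣,~,~  
###,♣♣♣   

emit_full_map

.~.,,,
♣,.,,♣
♣~.~,,
.,♣♣,,
♣.,., 
,,.#, 
♣,,,, 
♣♣,.# 
.,#,, 
#,@♣~ 
..,♣♣ 
.♣#,, 
♣,~,~ 
,♣♣♣  
.,~,  
,..#  
,.,   

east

##♣.,.,   
##,,.#,   
##♣,,,,   
##♣♣,.#.  
##.,#,,~  
###,.@~,  
##..,♣♣~  
##.♣#,,,  
##♣,~,~   
##,♣♣♣    

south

##,,.#,   
##♣,,,,   
##♣♣,.#.  
##.,#,,~  
###,.♣~,  
##..,@♣~  
##.♣#,,,  
##♣,~,~♣  
##,♣♣♣    
##.,~,    

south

##♣,,,,   
##♣♣,.#.  
##.,#,,~  
###,.♣~,  
##..,♣♣~  
##.♣#@,,  
##♣,~,~♣  
##,♣♣♣..  
##.,~,    
##,..#    

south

##♣♣,.#.  
##.,#,,~  
###,.♣~,  
##..,♣♣~  
##.♣#,,,  
##♣,~@~♣  
##,♣♣♣..  
##.,~,.,  
##,..#    
##,.,     

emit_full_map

.~.,,,
♣,.,,♣
♣~.~,,
.,♣♣,,
♣.,., 
,,.#, 
♣,,,, 
♣♣,.#.
.,#,,~
#,.♣~,
..,♣♣~
.♣#,,,
♣,~@~♣
,♣♣♣..
.,~,.,
,..#  
,.,   

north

##♣,,,,   
##♣♣,.#.  
##.,#,,~  
###,.♣~,  
##..,♣♣~  
##.♣#@,,  
##♣,~,~♣  
##,♣♣♣..  
##.,~,.,  
##,..#    

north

##,,.#,   
##♣,,,,   
##♣♣,.#.  
##.,#,,~  
###,.♣~,  
##..,@♣~  
##.♣#,,,  
##♣,~,~♣  
##,♣♣♣..  
##.,~,.,  

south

##♣,,,,   
##♣♣,.#.  
##.,#,,~  
###,.♣~,  
##..,♣♣~  
##.♣#@,,  
##♣,~,~♣  
##,♣♣♣..  
##.,~,.,  
##,..#    

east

#♣,,,,    
#♣♣,.#.   
#.,#,,~   
##,.♣~,♣  
#..,♣♣~♣  
#.♣#,@,,  
#♣,~,~♣♣  
#,♣♣♣..,  
#.,~,.,   
#,..#     

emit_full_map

.~.,,, 
♣,.,,♣ 
♣~.~,, 
.,♣♣,, 
♣.,.,  
,,.#,  
♣,,,,  
♣♣,.#. 
.,#,,~ 
#,.♣~,♣
..,♣♣~♣
.♣#,@,,
♣,~,~♣♣
,♣♣♣..,
.,~,., 
,..#   
,.,    


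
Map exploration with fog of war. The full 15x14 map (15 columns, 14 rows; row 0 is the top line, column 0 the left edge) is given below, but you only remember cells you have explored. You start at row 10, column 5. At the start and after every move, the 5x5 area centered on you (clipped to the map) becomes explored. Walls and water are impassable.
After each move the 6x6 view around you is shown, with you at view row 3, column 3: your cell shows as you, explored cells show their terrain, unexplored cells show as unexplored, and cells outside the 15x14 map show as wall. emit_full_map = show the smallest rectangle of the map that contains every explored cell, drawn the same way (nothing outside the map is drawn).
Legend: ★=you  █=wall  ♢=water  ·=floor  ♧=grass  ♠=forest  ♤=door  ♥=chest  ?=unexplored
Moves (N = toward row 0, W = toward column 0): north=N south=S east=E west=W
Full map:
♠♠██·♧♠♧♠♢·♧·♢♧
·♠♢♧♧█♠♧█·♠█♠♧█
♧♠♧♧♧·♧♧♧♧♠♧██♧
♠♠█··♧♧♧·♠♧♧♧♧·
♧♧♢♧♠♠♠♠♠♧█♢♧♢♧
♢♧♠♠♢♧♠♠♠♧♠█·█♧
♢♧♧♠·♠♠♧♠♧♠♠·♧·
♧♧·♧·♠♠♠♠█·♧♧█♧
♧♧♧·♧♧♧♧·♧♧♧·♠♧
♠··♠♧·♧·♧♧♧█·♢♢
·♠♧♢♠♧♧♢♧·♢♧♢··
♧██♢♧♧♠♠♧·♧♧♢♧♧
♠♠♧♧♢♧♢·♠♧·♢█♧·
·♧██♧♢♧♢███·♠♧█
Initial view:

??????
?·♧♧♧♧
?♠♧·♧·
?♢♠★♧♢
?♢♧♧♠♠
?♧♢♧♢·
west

??????
?♧·♧♧♧
?·♠♧·♧
?♧♢★♧♧
?█♢♧♧♠
?♧♧♢♧♢

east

??????
♧·♧♧♧♧
·♠♧·♧·
♧♢♠★♧♢
█♢♧♧♠♠
♧♧♢♧♢·

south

♧·♧♧♧♧
·♠♧·♧·
♧♢♠♧♧♢
█♢♧★♠♠
♧♧♢♧♢·
?█♧♢♧♢

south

·♠♧·♧·
♧♢♠♧♧♢
█♢♧♧♠♠
♧♧♢★♢·
?█♧♢♧♢
██████

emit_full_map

♧·♧♧♧♧
·♠♧·♧·
♧♢♠♧♧♢
█♢♧♧♠♠
♧♧♢★♢·
?█♧♢♧♢

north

♧·♧♧♧♧
·♠♧·♧·
♧♢♠♧♧♢
█♢♧★♠♠
♧♧♢♧♢·
?█♧♢♧♢

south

·♠♧·♧·
♧♢♠♧♧♢
█♢♧♧♠♠
♧♧♢★♢·
?█♧♢♧♢
██████


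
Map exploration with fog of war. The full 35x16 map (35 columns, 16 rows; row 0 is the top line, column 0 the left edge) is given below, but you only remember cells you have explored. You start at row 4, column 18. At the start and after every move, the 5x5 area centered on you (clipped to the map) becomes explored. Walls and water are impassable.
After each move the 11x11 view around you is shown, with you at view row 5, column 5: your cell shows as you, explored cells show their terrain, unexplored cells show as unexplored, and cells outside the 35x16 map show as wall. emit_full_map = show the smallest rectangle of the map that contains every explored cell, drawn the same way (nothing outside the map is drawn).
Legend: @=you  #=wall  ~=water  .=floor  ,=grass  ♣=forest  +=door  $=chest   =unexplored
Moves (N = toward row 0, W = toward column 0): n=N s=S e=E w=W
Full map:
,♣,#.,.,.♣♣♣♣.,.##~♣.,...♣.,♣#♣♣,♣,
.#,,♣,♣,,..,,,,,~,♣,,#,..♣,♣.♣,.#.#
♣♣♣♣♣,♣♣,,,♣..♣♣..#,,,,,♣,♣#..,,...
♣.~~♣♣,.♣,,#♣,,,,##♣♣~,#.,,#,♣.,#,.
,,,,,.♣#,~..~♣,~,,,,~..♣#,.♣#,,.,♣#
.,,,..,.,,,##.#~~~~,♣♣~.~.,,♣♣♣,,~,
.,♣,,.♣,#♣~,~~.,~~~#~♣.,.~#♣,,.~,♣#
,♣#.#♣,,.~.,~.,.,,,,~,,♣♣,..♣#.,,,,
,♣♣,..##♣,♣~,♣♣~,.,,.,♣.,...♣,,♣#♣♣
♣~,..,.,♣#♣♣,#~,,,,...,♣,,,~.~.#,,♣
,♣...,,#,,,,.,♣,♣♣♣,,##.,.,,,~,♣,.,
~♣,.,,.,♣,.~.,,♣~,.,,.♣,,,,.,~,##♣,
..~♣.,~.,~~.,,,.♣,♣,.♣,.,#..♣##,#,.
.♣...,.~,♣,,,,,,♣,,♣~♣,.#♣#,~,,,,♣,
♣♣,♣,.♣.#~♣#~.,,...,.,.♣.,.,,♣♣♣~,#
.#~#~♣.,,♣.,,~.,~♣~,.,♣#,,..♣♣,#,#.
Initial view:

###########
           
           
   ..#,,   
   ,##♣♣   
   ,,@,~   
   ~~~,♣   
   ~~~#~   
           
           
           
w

###########
           
           
   ♣..#,,  
   ,,##♣♣  
   ~,@,,~  
   ~~~~,♣  
   ,~~~#~  
           
           
           

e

###########
           
           
  ♣..#,,   
  ,,##♣♣   
  ~,,@,~   
  ~~~~,♣   
  ,~~~#~   
           
           
           

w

###########
           
           
   ♣..#,,  
   ,,##♣♣  
   ~,@,,~  
   ~~~~,♣  
   ,~~~#~  
           
           
           

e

###########
           
           
  ♣..#,,   
  ,,##♣♣   
  ~,,@,~   
  ~~~~,♣   
  ,~~~#~   
           
           
           


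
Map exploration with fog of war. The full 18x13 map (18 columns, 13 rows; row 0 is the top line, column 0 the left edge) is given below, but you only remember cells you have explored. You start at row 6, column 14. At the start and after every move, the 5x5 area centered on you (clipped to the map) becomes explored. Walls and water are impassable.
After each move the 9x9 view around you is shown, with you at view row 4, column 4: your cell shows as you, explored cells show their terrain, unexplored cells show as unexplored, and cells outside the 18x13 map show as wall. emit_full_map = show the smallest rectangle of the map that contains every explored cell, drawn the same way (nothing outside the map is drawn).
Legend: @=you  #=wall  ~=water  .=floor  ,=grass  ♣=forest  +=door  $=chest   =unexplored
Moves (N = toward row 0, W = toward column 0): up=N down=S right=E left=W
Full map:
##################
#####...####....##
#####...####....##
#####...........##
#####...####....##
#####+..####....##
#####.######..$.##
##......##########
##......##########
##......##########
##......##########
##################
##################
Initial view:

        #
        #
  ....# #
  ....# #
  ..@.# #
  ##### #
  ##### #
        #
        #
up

        #
        #
  ....# #
  ....# #
  ..@.# #
  ..$.# #
  ##### #
  ##### #
        #

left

         
         
  .....# 
  #....# 
  #.@..# 
  #..$.# 
  ###### 
   ##### 
         

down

         
  .....# 
  #....# 
  #....# 
  #.@$.# 
  ###### 
  ###### 
         
         

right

        #
 .....# #
 #....# #
 #....# #
 #..@.# #
 ###### #
 ###### #
        #
        #

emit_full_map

.....#
#....#
#....#
#..@.#
######
######

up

        #
        #
 .....# #
 #....# #
 #..@.# #
 #..$.# #
 ###### #
 ###### #
        #

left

         
         
  .....# 
  #....# 
  #.@..# 
  #..$.# 
  ###### 
  ###### 
         

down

         
  .....# 
  #....# 
  #....# 
  #.@$.# 
  ###### 
  ###### 
         
         

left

         
   .....#
  ##....#
  ##....#
  ##@.$.#
  #######
  #######
         
         

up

         
         
  ......#
  ##....#
  ##@...#
  ##..$.#
  #######
  #######
         

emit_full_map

......#
##....#
##@...#
##..$.#
#######
#######

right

         
         
 ......# 
 ##....# 
 ##.@..# 
 ##..$.# 
 ####### 
 ####### 
         

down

         
 ......# 
 ##....# 
 ##....# 
 ##.@$.# 
 ####### 
 ####### 
         
         

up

         
         
 ......# 
 ##....# 
 ##.@..# 
 ##..$.# 
 ####### 
 ####### 
         

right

        #
        #
......# #
##....# #
##..@.# #
##..$.# #
####### #
####### #
        #

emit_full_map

......#
##....#
##..@.#
##..$.#
#######
#######


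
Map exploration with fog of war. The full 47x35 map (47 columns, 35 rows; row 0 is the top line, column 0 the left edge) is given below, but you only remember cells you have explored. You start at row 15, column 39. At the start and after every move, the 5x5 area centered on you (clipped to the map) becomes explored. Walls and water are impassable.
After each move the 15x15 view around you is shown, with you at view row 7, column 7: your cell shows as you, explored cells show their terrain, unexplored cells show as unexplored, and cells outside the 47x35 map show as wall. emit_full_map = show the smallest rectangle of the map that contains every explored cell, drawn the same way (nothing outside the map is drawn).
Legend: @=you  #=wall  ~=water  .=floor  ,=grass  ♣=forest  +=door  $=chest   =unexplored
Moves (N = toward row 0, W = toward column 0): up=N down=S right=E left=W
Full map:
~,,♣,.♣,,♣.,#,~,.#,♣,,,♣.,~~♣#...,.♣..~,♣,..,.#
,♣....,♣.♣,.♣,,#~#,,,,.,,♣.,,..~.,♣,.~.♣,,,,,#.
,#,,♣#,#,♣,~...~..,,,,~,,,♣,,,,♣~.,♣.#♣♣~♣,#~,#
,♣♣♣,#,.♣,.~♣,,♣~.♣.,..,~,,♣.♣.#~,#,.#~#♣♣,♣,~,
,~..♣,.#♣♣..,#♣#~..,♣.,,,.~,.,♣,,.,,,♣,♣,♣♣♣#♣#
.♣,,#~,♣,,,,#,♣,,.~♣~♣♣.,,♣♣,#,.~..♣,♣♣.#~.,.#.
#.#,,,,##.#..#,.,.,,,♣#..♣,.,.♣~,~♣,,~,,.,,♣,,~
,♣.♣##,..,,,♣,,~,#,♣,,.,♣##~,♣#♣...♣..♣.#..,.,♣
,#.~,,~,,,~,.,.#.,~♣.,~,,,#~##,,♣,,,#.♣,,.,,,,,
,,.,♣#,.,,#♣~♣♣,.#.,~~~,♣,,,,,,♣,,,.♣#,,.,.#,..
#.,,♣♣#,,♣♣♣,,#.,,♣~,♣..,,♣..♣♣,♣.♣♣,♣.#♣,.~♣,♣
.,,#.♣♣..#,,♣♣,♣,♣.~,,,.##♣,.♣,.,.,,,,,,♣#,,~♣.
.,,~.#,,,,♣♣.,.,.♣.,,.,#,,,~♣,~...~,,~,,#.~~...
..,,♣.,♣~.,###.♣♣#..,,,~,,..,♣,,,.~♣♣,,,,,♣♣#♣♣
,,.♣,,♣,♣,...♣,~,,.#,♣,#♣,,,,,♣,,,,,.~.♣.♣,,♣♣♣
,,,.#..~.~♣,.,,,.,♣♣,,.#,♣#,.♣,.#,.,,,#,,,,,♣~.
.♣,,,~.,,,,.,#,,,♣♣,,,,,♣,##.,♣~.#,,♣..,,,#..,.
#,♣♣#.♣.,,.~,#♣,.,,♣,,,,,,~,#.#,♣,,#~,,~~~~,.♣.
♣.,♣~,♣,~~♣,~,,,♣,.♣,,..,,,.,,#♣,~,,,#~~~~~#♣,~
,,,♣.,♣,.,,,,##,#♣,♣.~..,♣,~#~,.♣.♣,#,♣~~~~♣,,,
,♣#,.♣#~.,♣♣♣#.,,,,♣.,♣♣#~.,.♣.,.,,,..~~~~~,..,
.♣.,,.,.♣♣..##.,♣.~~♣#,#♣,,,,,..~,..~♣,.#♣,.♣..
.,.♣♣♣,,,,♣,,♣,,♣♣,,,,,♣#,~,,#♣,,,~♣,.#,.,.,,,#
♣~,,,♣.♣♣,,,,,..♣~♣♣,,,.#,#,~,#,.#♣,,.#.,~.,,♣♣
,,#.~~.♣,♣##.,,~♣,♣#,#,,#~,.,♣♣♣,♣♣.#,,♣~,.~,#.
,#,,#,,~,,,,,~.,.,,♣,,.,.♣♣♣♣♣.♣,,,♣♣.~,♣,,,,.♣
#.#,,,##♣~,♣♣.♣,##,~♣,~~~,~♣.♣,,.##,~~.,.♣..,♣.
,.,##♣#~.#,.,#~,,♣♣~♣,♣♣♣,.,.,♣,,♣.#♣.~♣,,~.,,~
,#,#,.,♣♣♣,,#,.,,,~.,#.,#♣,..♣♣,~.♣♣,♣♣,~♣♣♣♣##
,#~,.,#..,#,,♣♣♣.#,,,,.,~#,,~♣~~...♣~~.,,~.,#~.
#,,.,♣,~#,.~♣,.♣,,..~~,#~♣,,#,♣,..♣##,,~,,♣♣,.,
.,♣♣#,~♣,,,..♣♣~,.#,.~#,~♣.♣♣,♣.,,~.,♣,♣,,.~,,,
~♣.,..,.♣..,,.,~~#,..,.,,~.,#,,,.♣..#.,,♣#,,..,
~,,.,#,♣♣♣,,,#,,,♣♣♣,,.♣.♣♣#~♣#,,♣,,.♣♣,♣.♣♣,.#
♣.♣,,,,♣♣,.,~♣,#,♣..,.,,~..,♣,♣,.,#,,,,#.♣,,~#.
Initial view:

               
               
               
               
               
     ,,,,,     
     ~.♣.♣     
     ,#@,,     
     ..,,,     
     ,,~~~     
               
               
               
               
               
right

              #
              #
              #
              #
              #
    ,,,,,♣    #
    ~.♣.♣,    #
    ,#,@,,    #
    ..,,,#    #
    ,,~~~~    #
              #
              #
              #
              #
              #

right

             ##
             ##
             ##
             ##
             ##
   ,,,,,♣♣   ##
   ~.♣.♣,,   ##
   ,#,,@,,   ##
   ..,,,#.   ##
   ,,~~~~,   ##
             ##
             ##
             ##
             ##
             ##

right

            ###
            ###
            ###
            ###
            ###
  ,,,,,♣♣#  ###
  ~.♣.♣,,♣  ###
  ,#,,,@,♣  ###
  ..,,,#..  ###
  ,,~~~~,.  ###
            ###
            ###
            ###
            ###
            ###

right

           ####
           ####
           ####
           ####
           ####
 ,,,,,♣♣#♣ ####
 ~.♣.♣,,♣♣ ####
 ,#,,,,@♣~ ####
 ..,,,#.., ####
 ,,~~~~,.♣ ####
           ####
           ####
           ####
           ####
           ####

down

           ####
           ####
           ####
           ####
 ,,,,,♣♣#♣ ####
 ~.♣.♣,,♣♣ ####
 ,#,,,,,♣~ ####
 ..,,,#@., ####
 ,,~~~~,.♣ ####
     ~~#♣, ####
           ####
           ####
           ####
           ####
           ####

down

           ####
           ####
           ####
 ,,,,,♣♣#♣ ####
 ~.♣.♣,,♣♣ ####
 ,#,,,,,♣~ ####
 ..,,,#.., ####
 ,,~~~~@.♣ ####
     ~~#♣, ####
     ~~♣,, ####
           ####
           ####
           ####
           ####
           ####

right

          #####
          #####
          #####
,,,,,♣♣#♣ #####
~.♣.♣,,♣♣ #####
,#,,,,,♣~.#####
..,,,#..,.#####
,,~~~~,@♣.#####
    ~~#♣,~#####
    ~~♣,,,#####
          #####
          #####
          #####
          #####
          #####

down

          #####
          #####
,,,,,♣♣#♣ #####
~.♣.♣,,♣♣ #####
,#,,,,,♣~.#####
..,,,#..,.#####
,,~~~~,.♣.#####
    ~~#@,~#####
    ~~♣,,,#####
     ~,..,#####
          #####
          #####
          #####
          #####
          #####

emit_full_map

,,,,,♣♣#♣ 
~.♣.♣,,♣♣ 
,#,,,,,♣~.
..,,,#..,.
,,~~~~,.♣.
    ~~#@,~
    ~~♣,,,
     ~,..,

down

          #####
,,,,,♣♣#♣ #####
~.♣.♣,,♣♣ #####
,#,,,,,♣~.#####
..,,,#..,.#####
,,~~~~,.♣.#####
    ~~#♣,~#####
    ~~♣@,,#####
     ~,..,#####
     ,.♣..#####
          #####
          #####
          #####
          #####
          #####

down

,,,,,♣♣#♣ #####
~.♣.♣,,♣♣ #####
,#,,,,,♣~.#####
..,,,#..,.#####
,,~~~~,.♣.#####
    ~~#♣,~#####
    ~~♣,,,#####
     ~,@.,#####
     ,.♣..#####
     .,,,######
          #####
          #####
          #####
          #####
          #####

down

~.♣.♣,,♣♣ #####
,#,,,,,♣~.#####
..,,,#..,.#####
,,~~~~,.♣.#####
    ~~#♣,~#####
    ~~♣,,,#####
     ~,..,#####
     ,.@..#####
     .,,,######
     .,,♣♣#####
          #####
          #####
          #####
          #####
          #####

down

,#,,,,,♣~.#####
..,,,#..,.#####
,,~~~~,.♣.#####
    ~~#♣,~#####
    ~~♣,,,#####
     ~,..,#####
     ,.♣..#####
     .,@,######
     .,,♣♣#####
     .~,#.#####
          #####
          #####
          #####
          #####
          #####

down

..,,,#..,.#####
,,~~~~,.♣.#####
    ~~#♣,~#####
    ~~♣,,,#####
     ~,..,#####
     ,.♣..#####
     .,,,######
     .,@♣♣#####
     .~,#.#####
     ,,,.♣#####
          #####
          #####
          #####
          #####
          #####

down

,,~~~~,.♣.#####
    ~~#♣,~#####
    ~~♣,,,#####
     ~,..,#####
     ,.♣..#####
     .,,,######
     .,,♣♣#####
     .~@#.#####
     ,,,.♣#####
     ..,♣.#####
          #####
          #####
          #####
          #####
          #####

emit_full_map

,,,,,♣♣#♣ 
~.♣.♣,,♣♣ 
,#,,,,,♣~.
..,,,#..,.
,,~~~~,.♣.
    ~~#♣,~
    ~~♣,,,
     ~,..,
     ,.♣..
     .,,,#
     .,,♣♣
     .~@#.
     ,,,.♣
     ..,♣.


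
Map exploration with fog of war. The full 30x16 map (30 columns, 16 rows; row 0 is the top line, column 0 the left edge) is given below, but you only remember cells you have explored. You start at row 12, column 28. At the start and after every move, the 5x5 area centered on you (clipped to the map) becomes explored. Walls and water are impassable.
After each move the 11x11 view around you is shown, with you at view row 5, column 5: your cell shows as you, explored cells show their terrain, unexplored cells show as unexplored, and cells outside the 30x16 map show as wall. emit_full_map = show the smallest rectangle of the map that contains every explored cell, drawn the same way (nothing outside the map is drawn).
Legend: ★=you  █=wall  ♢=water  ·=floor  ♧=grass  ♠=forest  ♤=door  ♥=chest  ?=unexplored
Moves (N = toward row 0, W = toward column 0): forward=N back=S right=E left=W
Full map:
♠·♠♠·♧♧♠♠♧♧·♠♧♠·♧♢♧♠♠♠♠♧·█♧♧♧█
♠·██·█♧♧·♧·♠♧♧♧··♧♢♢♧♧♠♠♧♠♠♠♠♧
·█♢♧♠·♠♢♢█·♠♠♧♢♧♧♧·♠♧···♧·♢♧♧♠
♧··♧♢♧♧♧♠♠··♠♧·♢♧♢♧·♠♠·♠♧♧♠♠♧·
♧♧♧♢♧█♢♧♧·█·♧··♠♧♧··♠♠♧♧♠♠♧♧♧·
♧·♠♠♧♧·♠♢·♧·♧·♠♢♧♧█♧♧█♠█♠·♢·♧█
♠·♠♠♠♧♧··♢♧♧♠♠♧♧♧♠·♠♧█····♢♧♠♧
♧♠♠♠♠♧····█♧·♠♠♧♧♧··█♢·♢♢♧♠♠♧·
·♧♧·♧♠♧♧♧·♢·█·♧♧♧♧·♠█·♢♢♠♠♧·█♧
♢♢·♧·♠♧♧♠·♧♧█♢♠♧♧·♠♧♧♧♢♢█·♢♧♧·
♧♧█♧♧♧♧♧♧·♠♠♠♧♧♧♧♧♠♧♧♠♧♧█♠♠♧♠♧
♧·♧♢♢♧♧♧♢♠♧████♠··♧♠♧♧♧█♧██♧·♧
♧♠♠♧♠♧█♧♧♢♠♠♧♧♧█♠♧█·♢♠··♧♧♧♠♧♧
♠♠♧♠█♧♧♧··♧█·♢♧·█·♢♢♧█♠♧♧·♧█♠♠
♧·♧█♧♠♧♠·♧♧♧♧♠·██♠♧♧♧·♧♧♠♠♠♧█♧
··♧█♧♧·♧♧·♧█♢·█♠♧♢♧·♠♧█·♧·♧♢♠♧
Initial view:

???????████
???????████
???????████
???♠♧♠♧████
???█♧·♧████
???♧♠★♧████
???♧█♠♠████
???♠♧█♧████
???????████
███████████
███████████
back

???????████
???????████
???♠♧♠♧████
???█♧·♧████
???♧♠♧♧████
???♧█★♠████
???♠♧█♧████
???♧♢♠♧████
███████████
███████████
███████████

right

??????█████
??????█████
??♠♧♠♧█████
??█♧·♧█████
??♧♠♧♧█████
??♧█♠★█████
??♠♧█♧█████
??♧♢♠♧█████
███████████
███████████
███████████

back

??????█████
??♠♧♠♧█████
??█♧·♧█████
??♧♠♧♧█████
??♧█♠♠█████
??♠♧█★█████
??♧♢♠♧█████
███████████
███████████
███████████
███████████

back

??♠♧♠♧█████
??█♧·♧█████
??♧♠♧♧█████
??♧█♠♠█████
??♠♧█♧█████
??♧♢♠★█████
███████████
███████████
███████████
███████████
███████████

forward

??????█████
??♠♧♠♧█████
??█♧·♧█████
??♧♠♧♧█████
??♧█♠♠█████
??♠♧█★█████
??♧♢♠♧█████
███████████
███████████
███████████
███████████

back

??♠♧♠♧█████
??█♧·♧█████
??♧♠♧♧█████
??♧█♠♠█████
??♠♧█♧█████
??♧♢♠★█████
███████████
███████████
███████████
███████████
███████████

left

???♠♧♠♧████
???█♧·♧████
???♧♠♧♧████
???♧█♠♠████
???♠♧█♧████
???♧♢★♧████
███████████
███████████
███████████
███████████
███████████


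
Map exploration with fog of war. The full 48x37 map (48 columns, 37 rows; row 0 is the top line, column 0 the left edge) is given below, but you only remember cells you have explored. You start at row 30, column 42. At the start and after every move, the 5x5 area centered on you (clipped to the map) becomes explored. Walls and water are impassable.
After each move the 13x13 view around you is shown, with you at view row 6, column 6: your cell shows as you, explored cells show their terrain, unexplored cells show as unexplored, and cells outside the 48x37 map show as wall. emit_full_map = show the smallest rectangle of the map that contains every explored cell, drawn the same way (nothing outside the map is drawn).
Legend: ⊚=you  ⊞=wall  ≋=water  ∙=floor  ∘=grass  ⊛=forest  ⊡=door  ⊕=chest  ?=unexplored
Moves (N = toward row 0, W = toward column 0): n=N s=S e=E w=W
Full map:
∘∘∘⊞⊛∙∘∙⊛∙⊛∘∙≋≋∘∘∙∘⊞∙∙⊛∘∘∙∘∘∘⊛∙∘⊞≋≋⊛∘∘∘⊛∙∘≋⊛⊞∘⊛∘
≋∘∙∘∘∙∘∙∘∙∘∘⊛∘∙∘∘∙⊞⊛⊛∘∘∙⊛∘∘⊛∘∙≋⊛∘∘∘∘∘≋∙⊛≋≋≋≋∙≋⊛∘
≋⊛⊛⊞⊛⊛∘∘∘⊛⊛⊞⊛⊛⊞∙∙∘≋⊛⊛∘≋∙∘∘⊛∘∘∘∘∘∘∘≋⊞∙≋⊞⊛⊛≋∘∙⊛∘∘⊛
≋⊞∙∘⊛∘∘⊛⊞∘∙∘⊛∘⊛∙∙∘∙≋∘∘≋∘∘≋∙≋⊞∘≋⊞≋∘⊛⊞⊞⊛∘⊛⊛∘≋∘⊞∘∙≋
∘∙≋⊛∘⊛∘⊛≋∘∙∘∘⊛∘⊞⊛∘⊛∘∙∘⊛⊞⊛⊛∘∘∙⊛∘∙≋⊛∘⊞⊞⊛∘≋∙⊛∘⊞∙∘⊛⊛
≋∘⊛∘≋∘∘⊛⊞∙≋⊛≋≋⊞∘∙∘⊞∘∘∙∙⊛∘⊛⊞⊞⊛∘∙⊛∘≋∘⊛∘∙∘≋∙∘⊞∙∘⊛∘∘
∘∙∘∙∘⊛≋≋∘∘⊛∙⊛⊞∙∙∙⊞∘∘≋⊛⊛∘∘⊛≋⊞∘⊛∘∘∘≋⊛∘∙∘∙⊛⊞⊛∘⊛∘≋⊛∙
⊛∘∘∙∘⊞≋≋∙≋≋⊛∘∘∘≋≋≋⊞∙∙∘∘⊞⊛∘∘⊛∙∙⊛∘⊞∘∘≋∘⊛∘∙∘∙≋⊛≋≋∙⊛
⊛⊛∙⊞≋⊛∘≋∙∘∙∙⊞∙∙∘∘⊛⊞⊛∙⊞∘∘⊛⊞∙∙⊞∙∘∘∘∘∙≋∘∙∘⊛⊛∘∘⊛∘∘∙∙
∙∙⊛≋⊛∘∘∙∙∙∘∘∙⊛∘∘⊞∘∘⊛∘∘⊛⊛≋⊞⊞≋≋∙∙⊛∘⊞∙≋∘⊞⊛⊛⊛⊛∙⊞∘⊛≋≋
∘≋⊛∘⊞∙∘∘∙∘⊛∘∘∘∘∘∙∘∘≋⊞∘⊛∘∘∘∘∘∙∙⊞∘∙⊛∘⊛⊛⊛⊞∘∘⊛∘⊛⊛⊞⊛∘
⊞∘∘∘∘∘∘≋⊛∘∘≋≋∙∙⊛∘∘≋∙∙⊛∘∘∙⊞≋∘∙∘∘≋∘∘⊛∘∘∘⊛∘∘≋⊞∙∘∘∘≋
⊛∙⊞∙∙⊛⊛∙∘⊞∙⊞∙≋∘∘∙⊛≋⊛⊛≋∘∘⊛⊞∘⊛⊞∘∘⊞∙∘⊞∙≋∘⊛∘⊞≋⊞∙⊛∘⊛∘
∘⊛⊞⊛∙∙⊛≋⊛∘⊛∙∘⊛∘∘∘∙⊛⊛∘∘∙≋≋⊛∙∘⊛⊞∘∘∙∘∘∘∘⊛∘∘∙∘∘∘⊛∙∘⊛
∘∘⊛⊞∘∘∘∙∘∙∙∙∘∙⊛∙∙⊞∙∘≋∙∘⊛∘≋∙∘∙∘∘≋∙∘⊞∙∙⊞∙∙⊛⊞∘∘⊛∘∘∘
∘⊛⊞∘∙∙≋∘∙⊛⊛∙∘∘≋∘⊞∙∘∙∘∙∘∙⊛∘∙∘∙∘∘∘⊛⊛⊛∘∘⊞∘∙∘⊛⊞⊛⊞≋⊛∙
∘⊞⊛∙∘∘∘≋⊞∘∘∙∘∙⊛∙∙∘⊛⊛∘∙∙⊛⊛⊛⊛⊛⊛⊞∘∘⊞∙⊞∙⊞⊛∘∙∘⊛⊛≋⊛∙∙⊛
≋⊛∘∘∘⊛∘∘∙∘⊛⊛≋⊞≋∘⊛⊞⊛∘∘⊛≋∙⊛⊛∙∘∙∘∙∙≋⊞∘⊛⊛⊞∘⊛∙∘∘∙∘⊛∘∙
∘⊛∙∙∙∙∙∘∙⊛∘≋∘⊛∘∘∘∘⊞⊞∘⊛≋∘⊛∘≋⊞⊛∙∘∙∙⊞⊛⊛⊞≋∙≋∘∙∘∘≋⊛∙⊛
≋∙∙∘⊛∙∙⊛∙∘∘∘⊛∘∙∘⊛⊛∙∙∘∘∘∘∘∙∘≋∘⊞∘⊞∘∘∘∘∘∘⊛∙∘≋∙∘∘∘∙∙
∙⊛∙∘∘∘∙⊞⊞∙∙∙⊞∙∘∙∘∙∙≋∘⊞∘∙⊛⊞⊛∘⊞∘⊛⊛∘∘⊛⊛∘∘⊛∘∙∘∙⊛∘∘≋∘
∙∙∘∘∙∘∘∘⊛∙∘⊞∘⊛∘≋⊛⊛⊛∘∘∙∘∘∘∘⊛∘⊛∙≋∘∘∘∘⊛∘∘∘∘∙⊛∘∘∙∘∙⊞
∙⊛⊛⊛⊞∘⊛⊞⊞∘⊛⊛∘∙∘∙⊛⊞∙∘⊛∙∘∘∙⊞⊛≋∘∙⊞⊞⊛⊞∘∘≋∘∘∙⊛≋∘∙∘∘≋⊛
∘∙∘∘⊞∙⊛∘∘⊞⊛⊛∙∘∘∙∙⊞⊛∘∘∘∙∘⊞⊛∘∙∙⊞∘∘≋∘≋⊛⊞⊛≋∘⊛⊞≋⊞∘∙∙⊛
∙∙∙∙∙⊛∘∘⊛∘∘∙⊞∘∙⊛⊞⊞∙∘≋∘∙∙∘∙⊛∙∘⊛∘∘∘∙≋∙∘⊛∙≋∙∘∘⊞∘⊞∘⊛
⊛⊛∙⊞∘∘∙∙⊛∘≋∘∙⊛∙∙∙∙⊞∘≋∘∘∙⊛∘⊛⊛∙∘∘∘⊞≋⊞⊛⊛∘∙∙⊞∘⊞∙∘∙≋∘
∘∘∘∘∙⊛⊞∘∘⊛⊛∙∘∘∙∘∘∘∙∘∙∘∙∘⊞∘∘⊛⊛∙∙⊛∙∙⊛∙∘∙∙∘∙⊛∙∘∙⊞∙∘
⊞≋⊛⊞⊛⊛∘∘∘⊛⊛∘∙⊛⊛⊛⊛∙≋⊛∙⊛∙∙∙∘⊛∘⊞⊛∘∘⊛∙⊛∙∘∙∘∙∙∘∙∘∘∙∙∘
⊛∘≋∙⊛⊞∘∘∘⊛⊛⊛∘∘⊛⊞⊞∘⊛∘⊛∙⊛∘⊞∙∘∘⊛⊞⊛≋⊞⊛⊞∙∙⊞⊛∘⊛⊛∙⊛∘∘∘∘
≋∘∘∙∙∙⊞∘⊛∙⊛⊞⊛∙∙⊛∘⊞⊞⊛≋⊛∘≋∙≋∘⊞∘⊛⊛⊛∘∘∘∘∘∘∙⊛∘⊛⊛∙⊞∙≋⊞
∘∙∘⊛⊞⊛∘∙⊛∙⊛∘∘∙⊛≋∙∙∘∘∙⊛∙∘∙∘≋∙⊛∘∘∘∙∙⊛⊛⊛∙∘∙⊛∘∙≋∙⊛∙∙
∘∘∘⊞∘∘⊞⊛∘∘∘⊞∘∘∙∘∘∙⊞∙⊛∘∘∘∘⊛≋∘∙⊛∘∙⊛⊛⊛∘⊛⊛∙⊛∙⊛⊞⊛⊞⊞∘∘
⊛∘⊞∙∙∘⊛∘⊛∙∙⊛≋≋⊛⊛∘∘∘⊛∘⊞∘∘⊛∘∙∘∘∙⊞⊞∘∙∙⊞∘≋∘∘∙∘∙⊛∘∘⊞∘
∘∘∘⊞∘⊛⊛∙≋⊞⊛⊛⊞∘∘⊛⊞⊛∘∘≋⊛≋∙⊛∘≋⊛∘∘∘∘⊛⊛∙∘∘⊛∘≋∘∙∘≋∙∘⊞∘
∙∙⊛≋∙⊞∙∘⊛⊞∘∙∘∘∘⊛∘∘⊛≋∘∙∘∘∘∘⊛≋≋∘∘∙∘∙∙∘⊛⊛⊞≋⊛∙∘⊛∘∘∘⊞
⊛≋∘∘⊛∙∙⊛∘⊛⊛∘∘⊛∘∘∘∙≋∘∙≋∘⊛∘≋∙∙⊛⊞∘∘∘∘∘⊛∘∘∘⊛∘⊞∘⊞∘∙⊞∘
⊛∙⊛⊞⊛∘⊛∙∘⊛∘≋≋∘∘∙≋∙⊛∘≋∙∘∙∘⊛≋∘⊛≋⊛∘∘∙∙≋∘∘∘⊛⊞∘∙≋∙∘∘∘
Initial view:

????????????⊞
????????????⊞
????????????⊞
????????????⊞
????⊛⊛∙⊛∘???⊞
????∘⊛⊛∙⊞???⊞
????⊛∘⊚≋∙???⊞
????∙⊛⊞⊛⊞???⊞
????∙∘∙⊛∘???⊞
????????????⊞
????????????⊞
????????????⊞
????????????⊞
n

????????????⊞
????????????⊞
????????????⊞
????????????⊞
????∙∘∙∘∘???⊞
????⊛⊛∙⊛∘???⊞
????∘⊛⊚∙⊞???⊞
????⊛∘∙≋∙???⊞
????∙⊛⊞⊛⊞???⊞
????∙∘∙⊛∘???⊞
????????????⊞
????????????⊞
????????????⊞

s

????????????⊞
????????????⊞
????????????⊞
????∙∘∙∘∘???⊞
????⊛⊛∙⊛∘???⊞
????∘⊛⊛∙⊞???⊞
????⊛∘⊚≋∙???⊞
????∙⊛⊞⊛⊞???⊞
????∙∘∙⊛∘???⊞
????????????⊞
????????????⊞
????????????⊞
????????????⊞

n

????????????⊞
????????????⊞
????????????⊞
????????????⊞
????∙∘∙∘∘???⊞
????⊛⊛∙⊛∘???⊞
????∘⊛⊚∙⊞???⊞
????⊛∘∙≋∙???⊞
????∙⊛⊞⊛⊞???⊞
????∙∘∙⊛∘???⊞
????????????⊞
????????????⊞
????????????⊞

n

????????????⊞
????????????⊞
????????????⊞
????????????⊞
????∙⊛∙∘∙???⊞
????∙∘∙∘∘???⊞
????⊛⊛⊚⊛∘???⊞
????∘⊛⊛∙⊞???⊞
????⊛∘∙≋∙???⊞
????∙⊛⊞⊛⊞???⊞
????∙∘∙⊛∘???⊞
????????????⊞
????????????⊞

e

???????????⊞⊞
???????????⊞⊞
???????????⊞⊞
???????????⊞⊞
???∙⊛∙∘∙⊞??⊞⊞
???∙∘∙∘∘∙??⊞⊞
???⊛⊛∙⊚∘∘??⊞⊞
???∘⊛⊛∙⊞∙??⊞⊞
???⊛∘∙≋∙⊛??⊞⊞
???∙⊛⊞⊛⊞???⊞⊞
???∙∘∙⊛∘???⊞⊞
???????????⊞⊞
???????????⊞⊞

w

????????????⊞
????????????⊞
????????????⊞
????????????⊞
????∙⊛∙∘∙⊞??⊞
????∙∘∙∘∘∙??⊞
????⊛⊛⊚⊛∘∘??⊞
????∘⊛⊛∙⊞∙??⊞
????⊛∘∙≋∙⊛??⊞
????∙⊛⊞⊛⊞???⊞
????∙∘∙⊛∘???⊞
????????????⊞
????????????⊞

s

????????????⊞
????????????⊞
????????????⊞
????∙⊛∙∘∙⊞??⊞
????∙∘∙∘∘∙??⊞
????⊛⊛∙⊛∘∘??⊞
????∘⊛⊚∙⊞∙??⊞
????⊛∘∙≋∙⊛??⊞
????∙⊛⊞⊛⊞???⊞
????∙∘∙⊛∘???⊞
????????????⊞
????????????⊞
????????????⊞

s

????????????⊞
????????????⊞
????∙⊛∙∘∙⊞??⊞
????∙∘∙∘∘∙??⊞
????⊛⊛∙⊛∘∘??⊞
????∘⊛⊛∙⊞∙??⊞
????⊛∘⊚≋∙⊛??⊞
????∙⊛⊞⊛⊞???⊞
????∙∘∙⊛∘???⊞
????????????⊞
????????????⊞
????????????⊞
????????????⊞

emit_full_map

∙⊛∙∘∙⊞
∙∘∙∘∘∙
⊛⊛∙⊛∘∘
∘⊛⊛∙⊞∙
⊛∘⊚≋∙⊛
∙⊛⊞⊛⊞?
∙∘∙⊛∘?

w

?????????????
?????????????
?????∙⊛∙∘∙⊞??
?????∙∘∙∘∘∙??
????∘⊛⊛∙⊛∘∘??
????⊛∘⊛⊛∙⊞∙??
????∙⊛⊚∙≋∙⊛??
????⊛∙⊛⊞⊛⊞???
????∘∙∘∙⊛∘???
?????????????
?????????????
?????????????
?????????????

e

????????????⊞
????????????⊞
????∙⊛∙∘∙⊞??⊞
????∙∘∙∘∘∙??⊞
???∘⊛⊛∙⊛∘∘??⊞
???⊛∘⊛⊛∙⊞∙??⊞
???∙⊛∘⊚≋∙⊛??⊞
???⊛∙⊛⊞⊛⊞???⊞
???∘∙∘∙⊛∘???⊞
????????????⊞
????????????⊞
????????????⊞
????????????⊞

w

?????????????
?????????????
?????∙⊛∙∘∙⊞??
?????∙∘∙∘∘∙??
????∘⊛⊛∙⊛∘∘??
????⊛∘⊛⊛∙⊞∙??
????∙⊛⊚∙≋∙⊛??
????⊛∙⊛⊞⊛⊞???
????∘∙∘∙⊛∘???
?????????????
?????????????
?????????????
?????????????

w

?????????????
?????????????
??????∙⊛∙∘∙⊞?
??????∙∘∙∘∘∙?
????⊛∘⊛⊛∙⊛∘∘?
????∙⊛∘⊛⊛∙⊞∙?
????∘∙⊚∘∙≋∙⊛?
????∙⊛∙⊛⊞⊛⊞??
????∘∘∙∘∙⊛∘??
?????????????
?????????????
?????????????
?????????????

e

?????????????
?????????????
?????∙⊛∙∘∙⊞??
?????∙∘∙∘∘∙??
???⊛∘⊛⊛∙⊛∘∘??
???∙⊛∘⊛⊛∙⊞∙??
???∘∙⊛⊚∙≋∙⊛??
???∙⊛∙⊛⊞⊛⊞???
???∘∘∙∘∙⊛∘???
?????????????
?????????????
?????????????
?????????????

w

?????????????
?????????????
??????∙⊛∙∘∙⊞?
??????∙∘∙∘∘∙?
????⊛∘⊛⊛∙⊛∘∘?
????∙⊛∘⊛⊛∙⊞∙?
????∘∙⊚∘∙≋∙⊛?
????∙⊛∙⊛⊞⊛⊞??
????∘∘∙∘∙⊛∘??
?????????????
?????????????
?????????????
?????????????

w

?????????????
?????????????
???????∙⊛∙∘∙⊞
???????∙∘∙∘∘∙
????⊞⊛∘⊛⊛∙⊛∘∘
????∘∙⊛∘⊛⊛∙⊞∙
????∙∘⊚⊛∘∙≋∙⊛
????⊛∙⊛∙⊛⊞⊛⊞?
????≋∘∘∙∘∙⊛∘?
?????????????
?????????????
?????????????
?????????????

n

?????????????
?????????????
?????????????
???????∙⊛∙∘∙⊞
????∙∘∙∙∘∙∘∘∙
????⊞⊛∘⊛⊛∙⊛∘∘
????∘∙⊚∘⊛⊛∙⊞∙
????∙∘∙⊛∘∙≋∙⊛
????⊛∙⊛∙⊛⊞⊛⊞?
????≋∘∘∙∘∙⊛∘?
?????????????
?????????????
?????????????

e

?????????????
?????????????
?????????????
??????∙⊛∙∘∙⊞?
???∙∘∙∙∘∙∘∘∙?
???⊞⊛∘⊛⊛∙⊛∘∘?
???∘∙⊛⊚⊛⊛∙⊞∙?
???∙∘∙⊛∘∙≋∙⊛?
???⊛∙⊛∙⊛⊞⊛⊞??
???≋∘∘∙∘∙⊛∘??
?????????????
?????????????
?????????????

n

?????????????
?????????????
?????????????
?????????????
????∙∘∙⊛∙∘∙⊞?
???∙∘∙∙∘∙∘∘∙?
???⊞⊛∘⊚⊛∙⊛∘∘?
???∘∙⊛∘⊛⊛∙⊞∙?
???∙∘∙⊛∘∙≋∙⊛?
???⊛∙⊛∙⊛⊞⊛⊞??
???≋∘∘∙∘∙⊛∘??
?????????????
?????????????

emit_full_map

?∙∘∙⊛∙∘∙⊞
∙∘∙∙∘∙∘∘∙
⊞⊛∘⊚⊛∙⊛∘∘
∘∙⊛∘⊛⊛∙⊞∙
∙∘∙⊛∘∙≋∙⊛
⊛∙⊛∙⊛⊞⊛⊞?
≋∘∘∙∘∙⊛∘?


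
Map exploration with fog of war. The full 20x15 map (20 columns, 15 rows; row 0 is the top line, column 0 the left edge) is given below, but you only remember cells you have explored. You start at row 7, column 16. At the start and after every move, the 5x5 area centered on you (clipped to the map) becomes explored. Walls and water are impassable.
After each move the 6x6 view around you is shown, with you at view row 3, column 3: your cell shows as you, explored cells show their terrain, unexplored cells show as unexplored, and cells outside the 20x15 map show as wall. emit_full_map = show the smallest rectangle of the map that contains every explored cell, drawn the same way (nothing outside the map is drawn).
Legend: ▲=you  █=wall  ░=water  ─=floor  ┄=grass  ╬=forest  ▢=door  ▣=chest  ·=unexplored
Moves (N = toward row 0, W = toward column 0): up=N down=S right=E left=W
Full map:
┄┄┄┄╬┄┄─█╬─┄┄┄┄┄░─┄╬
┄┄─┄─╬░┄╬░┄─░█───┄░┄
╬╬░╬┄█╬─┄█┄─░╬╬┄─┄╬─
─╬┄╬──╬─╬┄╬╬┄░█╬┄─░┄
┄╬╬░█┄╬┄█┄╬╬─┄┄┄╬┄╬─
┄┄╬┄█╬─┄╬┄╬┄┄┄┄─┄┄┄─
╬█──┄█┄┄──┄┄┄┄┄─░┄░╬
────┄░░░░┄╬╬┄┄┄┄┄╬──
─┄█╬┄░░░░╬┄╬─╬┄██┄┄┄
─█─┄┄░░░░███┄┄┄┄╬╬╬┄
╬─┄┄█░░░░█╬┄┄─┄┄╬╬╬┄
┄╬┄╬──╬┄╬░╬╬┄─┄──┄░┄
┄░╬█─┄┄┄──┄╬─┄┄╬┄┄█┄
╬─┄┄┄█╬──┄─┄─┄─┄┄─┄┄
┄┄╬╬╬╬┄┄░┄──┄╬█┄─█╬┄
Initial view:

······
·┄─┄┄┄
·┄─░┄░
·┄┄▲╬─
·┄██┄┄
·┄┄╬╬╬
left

······
·┄┄─┄┄
·┄┄─░┄
·┄┄▲┄╬
·╬┄██┄
·┄┄┄╬╬

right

······
┄┄─┄┄┄
┄┄─░┄░
┄┄┄▲╬─
╬┄██┄┄
┄┄┄╬╬╬

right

······
┄─┄┄┄─
┄─░┄░╬
┄┄┄▲──
┄██┄┄┄
┄┄╬╬╬┄

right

·····█
─┄┄┄─█
─░┄░╬█
┄┄╬▲─█
██┄┄┄█
┄╬╬╬┄█

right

····██
┄┄┄─██
░┄░╬██
┄╬─▲██
█┄┄┄██
╬╬╬┄██

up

····██
·┄╬─██
┄┄┄─██
░┄░▲██
┄╬──██
█┄┄┄██

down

·┄╬─██
┄┄┄─██
░┄░╬██
┄╬─▲██
█┄┄┄██
╬╬╬┄██

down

┄┄┄─██
░┄░╬██
┄╬──██
█┄┄▲██
╬╬╬┄██
·╬╬┄██

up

·┄╬─██
┄┄┄─██
░┄░╬██
┄╬─▲██
█┄┄┄██
╬╬╬┄██

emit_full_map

····┄╬─
┄┄─┄┄┄─
┄┄─░┄░╬
┄┄┄┄╬─▲
╬┄██┄┄┄
┄┄┄╬╬╬┄
····╬╬┄
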